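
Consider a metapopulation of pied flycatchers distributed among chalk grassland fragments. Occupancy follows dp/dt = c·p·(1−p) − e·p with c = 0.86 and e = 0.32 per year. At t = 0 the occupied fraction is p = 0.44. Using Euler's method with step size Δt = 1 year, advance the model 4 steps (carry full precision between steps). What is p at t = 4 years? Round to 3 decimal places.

0.611

Update rule: p ← p + [c·p·(1−p) − e·p]·Δt with Δt = 1.
step 1: Δp = +0.07110, p = 0.51110
step 2: Δp = +0.05134, p = 0.56244
step 3: Δp = +0.03166, p = 0.59411
step 4: Δp = +0.01727, p = 0.61138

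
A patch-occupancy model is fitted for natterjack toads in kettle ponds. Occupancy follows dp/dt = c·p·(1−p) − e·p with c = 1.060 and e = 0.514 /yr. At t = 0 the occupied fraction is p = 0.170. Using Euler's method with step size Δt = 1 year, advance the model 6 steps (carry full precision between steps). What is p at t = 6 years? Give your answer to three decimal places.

Update rule: p ← p + [c·p·(1−p) − e·p]·Δt with Δt = 1.
p: 0.17000 → 0.23219  (Δp = +0.06219)
p: 0.23219 → 0.30181  (Δp = +0.06963)
p: 0.30181 → 0.37005  (Δp = +0.06823)
p: 0.37005 → 0.42694  (Δp = +0.05689)
p: 0.42694 → 0.46684  (Δp = +0.03989)
p: 0.46684 → 0.49072  (Δp = +0.02388)

0.491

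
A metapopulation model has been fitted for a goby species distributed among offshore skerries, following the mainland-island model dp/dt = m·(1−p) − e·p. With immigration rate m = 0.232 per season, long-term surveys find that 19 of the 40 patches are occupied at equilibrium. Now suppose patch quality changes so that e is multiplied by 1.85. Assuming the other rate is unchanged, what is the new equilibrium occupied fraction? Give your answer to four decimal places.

Observed p* = 19/40 = 0.47500.
Balance m(1−p*) = e·p* gives e = m(1−p*)/p* = 0.232×0.52500/0.47500 = 0.25642.
New p* = m/(m+e) = 0.23200/(0.23200+0.47438) = 0.32844.

0.3284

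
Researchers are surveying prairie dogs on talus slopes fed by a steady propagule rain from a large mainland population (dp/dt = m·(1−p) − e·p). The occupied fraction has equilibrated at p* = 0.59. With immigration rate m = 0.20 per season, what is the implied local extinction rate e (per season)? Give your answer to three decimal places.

At equilibrium m(1−p*) = e·p*, so e = m(1−p*)/p*.
e = 0.20 × 0.4100 / 0.59 = 0.1390.

0.139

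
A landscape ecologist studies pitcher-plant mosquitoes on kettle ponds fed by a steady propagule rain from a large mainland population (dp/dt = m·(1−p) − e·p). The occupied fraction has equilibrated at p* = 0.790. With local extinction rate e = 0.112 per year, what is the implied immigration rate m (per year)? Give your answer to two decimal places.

At equilibrium m(1−p*) = e·p*, so m = e·p*/(1−p*).
m = 0.112 × 0.790 / 0.2100 = 0.0885/0.2100 = 0.4213.

0.42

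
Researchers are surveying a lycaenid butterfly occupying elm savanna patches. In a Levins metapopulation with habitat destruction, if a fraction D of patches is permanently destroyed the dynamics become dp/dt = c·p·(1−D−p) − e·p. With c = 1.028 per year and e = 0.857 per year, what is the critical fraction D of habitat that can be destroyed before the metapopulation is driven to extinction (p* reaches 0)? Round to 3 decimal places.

The nontrivial equilibrium is p* = (1−D) − e/c; extinction occurs when this hits zero.
So D_crit = 1 − e/c = 1 − 0.857/1.028 = 1 − 0.8337 = 0.1663.
Note this equals the original equilibrium occupancy — the Levins extinction-debt result.

0.166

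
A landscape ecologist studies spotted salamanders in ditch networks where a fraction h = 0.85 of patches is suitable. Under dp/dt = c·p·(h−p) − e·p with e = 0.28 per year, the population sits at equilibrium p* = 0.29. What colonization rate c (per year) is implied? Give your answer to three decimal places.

0.500

At equilibrium c(h−p*) = e, so c = e/(h−p*).
c = 0.28/(0.85 − 0.29) = 0.28/0.5600 = 0.5000.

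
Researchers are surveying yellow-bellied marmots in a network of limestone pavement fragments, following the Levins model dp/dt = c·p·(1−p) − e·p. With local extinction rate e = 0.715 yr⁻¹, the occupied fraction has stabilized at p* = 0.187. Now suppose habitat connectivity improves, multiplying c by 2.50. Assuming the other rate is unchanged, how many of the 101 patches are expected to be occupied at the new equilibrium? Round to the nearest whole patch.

68

Balance c(1−p*) = e gives c = e/(1 − 0.18700) = 0.715/0.81300 = 0.87946.
New p* = 1 − e/c = 1 − 0.71500/2.19865 = 0.67480.
Expected occupied = 101 × 0.67480 = 68.15 ≈ 68.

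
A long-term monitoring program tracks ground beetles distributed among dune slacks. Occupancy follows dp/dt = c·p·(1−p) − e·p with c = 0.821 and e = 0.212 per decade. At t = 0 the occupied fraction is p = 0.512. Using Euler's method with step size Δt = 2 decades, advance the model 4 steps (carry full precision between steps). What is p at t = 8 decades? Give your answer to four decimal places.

0.7421

Update rule: p ← p + [c·p·(1−p) − e·p]·Δt with Δt = 2.
step 1: Δp = +0.19318, p = 0.70518
step 2: Δp = +0.04238, p = 0.74756
step 3: Δp = -0.00709, p = 0.74046
step 4: Δp = +0.00160, p = 0.74206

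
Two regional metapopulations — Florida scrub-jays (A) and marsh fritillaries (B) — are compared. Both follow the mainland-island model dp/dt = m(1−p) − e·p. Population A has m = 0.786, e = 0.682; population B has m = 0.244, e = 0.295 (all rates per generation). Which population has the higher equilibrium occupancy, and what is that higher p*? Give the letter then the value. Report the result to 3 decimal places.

A: p*_A = m/(m+e) = 0.786/1.4680 = 0.5354.
B: p*_B = 0.244/0.5390 = 0.4527.
A is higher at 0.5354.

A, 0.535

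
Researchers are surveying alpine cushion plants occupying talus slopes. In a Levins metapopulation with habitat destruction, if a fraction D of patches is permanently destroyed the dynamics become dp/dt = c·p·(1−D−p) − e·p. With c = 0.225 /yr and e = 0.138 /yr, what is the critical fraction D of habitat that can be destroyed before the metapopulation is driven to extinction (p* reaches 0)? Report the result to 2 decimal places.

0.39

The nontrivial equilibrium is p* = (1−D) − e/c; extinction occurs when this hits zero.
So D_crit = 1 − e/c = 1 − 0.138/0.225 = 1 − 0.6133 = 0.3867.
This equals the undisturbed p*, a classic result of Lande's extension.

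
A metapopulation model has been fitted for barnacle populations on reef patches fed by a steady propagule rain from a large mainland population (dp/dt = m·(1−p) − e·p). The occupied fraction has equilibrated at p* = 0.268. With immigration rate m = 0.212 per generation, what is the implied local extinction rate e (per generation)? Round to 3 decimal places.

At equilibrium m(1−p*) = e·p*, so e = m(1−p*)/p*.
e = 0.212 × 0.7320 / 0.268 = 0.5790.

0.579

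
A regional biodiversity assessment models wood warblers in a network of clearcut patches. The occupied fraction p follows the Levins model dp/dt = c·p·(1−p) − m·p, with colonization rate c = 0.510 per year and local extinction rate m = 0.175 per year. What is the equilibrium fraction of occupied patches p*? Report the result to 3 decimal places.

At equilibrium, colonization balances extinction: c·p*·(1−p*) = m·p*.
So p* = 1 − m/c = 1 − 0.175/0.510 = 1 − 0.3431 = 0.6569.

0.657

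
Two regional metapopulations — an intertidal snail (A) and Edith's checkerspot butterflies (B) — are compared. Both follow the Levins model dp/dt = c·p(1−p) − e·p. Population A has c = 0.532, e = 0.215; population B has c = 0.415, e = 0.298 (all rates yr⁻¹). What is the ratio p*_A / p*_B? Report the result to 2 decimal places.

2.11

A: p*_A = 1 − 0.215/0.532 = 0.5959.
B: p*_B = 1 − 0.298/0.415 = 0.2819.
p*_A / p*_B = 0.5959/0.2819 = 2.1135.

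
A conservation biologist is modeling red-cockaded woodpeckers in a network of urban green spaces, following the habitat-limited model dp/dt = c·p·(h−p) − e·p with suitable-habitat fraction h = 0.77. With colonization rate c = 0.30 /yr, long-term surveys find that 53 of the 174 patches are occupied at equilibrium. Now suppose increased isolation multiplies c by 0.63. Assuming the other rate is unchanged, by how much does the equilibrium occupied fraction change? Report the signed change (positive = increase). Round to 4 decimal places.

Observed p* = 53/174 = 0.30460.
Balance c(h−p*) = e gives e = 0.30×(0.77 − 0.30460) = 0.13962.
New p* = 0.77 − e/c = 0.77 − 0.13962/0.18900 = 0.03127.
Δp* = 0.03127 − 0.30460 = -0.27333.

-0.2733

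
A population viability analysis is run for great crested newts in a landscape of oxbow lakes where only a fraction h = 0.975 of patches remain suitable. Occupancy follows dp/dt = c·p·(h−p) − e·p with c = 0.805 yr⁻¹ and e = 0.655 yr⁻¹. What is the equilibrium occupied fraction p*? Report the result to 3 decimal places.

Setting dp/dt = 0 and dividing by p* gives c·(h−p*) = e.
So p* = h − e/c = 0.975 − 0.655/0.805 = 0.975 − 0.8137 = 0.1613.

0.161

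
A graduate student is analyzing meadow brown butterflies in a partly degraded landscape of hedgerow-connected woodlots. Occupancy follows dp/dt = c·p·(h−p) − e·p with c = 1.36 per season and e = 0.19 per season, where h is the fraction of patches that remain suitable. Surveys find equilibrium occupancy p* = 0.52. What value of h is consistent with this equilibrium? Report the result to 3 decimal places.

At equilibrium c(h−p*) = e, so h = p* + e/c.
h = 0.52 + 0.19/1.36 = 0.52 + 0.1397 = 0.6597.

0.660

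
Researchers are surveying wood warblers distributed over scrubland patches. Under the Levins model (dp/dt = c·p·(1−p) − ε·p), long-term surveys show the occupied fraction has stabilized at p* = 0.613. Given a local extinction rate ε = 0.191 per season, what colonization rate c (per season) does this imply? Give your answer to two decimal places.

0.49

At equilibrium c(1−p*) = ε, so c = ε/(1−p*).
c = 0.191/(1 − 0.613) = 0.191/0.3870 = 0.4935.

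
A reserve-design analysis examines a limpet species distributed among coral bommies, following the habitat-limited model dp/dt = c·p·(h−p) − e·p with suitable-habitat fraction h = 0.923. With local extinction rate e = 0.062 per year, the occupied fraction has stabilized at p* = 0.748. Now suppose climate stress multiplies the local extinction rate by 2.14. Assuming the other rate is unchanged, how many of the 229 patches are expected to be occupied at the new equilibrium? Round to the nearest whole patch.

126

Balance c(h−p*) = e gives c = e/(0.923 − 0.74800) = 0.062/0.17500 = 0.35429.
New p* = 0.923 − e/c = 0.923 − 0.13268/0.35429 = 0.54850.
Expected occupied = 229 × 0.54850 = 125.61 ≈ 126.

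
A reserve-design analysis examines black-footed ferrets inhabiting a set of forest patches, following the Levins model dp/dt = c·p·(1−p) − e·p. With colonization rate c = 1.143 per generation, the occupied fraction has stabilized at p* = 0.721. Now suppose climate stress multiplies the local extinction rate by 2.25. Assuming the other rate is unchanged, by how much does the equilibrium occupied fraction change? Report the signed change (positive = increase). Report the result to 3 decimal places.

-0.349

Balance c(1−p*) = e gives e = 1.143×(1 − 0.72100) = 0.31890.
New p* = 1 − e/c = 1 − 0.71753/1.14300 = 0.37224.
Δp* = 0.37224 − 0.72100 = -0.34876.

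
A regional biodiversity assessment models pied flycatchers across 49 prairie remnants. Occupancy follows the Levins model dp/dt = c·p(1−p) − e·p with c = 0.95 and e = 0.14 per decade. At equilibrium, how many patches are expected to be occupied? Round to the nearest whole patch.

42

p* = 1 − e/c = 1 − 0.14/0.95 = 0.8526.
Expected occupied patches = N × p* = 49 × 0.8526 = 41.78 ≈ 42.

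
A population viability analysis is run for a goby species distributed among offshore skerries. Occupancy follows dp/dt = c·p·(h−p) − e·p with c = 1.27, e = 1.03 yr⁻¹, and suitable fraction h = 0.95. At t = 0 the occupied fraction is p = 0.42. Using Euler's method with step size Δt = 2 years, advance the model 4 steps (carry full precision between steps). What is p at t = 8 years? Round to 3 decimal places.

Update rule: p ← p + [c·p·(h−p) − e·p]·Δt with Δt = 2.
  1  |  dp/dt·Δt = -0.299796  |  p_1 = 0.120204
  2  |  dp/dt·Δt = +0.005732  |  p_2 = 0.125936
  3  |  dp/dt·Δt = +0.004171  |  p_3 = 0.130107
  4  |  dp/dt·Δt = +0.002931  |  p_4 = 0.133038

0.133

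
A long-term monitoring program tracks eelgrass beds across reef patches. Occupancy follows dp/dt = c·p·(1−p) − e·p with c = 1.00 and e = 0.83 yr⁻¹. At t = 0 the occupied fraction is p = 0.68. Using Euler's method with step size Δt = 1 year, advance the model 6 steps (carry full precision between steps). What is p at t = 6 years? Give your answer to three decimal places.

0.206

Update rule: p ← p + [c·p·(1−p) − e·p]·Δt with Δt = 1.
t = 1: p = 0.68000 + (-0.34680) = 0.33320
t = 2: p = 0.33320 + (-0.05438) = 0.27882
t = 3: p = 0.27882 + (-0.03034) = 0.24848
t = 4: p = 0.24848 + (-0.01950) = 0.22898
t = 5: p = 0.22898 + (-0.01351) = 0.21547
t = 6: p = 0.21547 + (-0.00980) = 0.20568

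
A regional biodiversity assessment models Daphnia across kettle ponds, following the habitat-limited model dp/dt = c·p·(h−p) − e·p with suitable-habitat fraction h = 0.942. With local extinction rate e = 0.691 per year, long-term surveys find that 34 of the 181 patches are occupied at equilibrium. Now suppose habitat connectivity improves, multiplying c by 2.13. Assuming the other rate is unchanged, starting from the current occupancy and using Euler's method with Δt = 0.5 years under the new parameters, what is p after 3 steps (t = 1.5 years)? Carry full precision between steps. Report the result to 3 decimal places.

0.426

Observed p* = 34/181 = 0.18785.
Balance c(h−p*) = e gives c = e/(0.942 − 0.18785) = 0.691/0.75415 = 0.91626.
Starting from p₀ = 0.18785; update p ← p + (dp/dt)·Δt with the new parameters.
  1  |  dp/dt·Δt = +0.073338  |  p_1 = 0.261183
  2  |  dp/dt·Δt = +0.083278  |  p_2 = 0.344461
  3  |  dp/dt·Δt = +0.081839  |  p_3 = 0.426301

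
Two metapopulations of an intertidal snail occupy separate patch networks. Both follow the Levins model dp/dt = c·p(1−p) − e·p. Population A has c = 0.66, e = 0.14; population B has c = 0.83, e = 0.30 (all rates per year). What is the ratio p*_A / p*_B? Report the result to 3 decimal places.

A: p*_A = 1 − 0.14/0.66 = 0.7879.
B: p*_B = 1 − 0.30/0.83 = 0.6386.
p*_A / p*_B = 0.7879/0.6386 = 1.2338.

1.234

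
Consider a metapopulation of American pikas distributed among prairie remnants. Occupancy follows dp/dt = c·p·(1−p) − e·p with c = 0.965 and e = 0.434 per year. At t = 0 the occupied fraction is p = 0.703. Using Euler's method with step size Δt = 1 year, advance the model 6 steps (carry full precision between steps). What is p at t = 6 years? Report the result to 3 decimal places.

Update rule: p ← p + [c·p·(1−p) − e·p]·Δt with Δt = 1.
step 1: Δp = -0.10362, p = 0.59938
step 2: Δp = -0.02841, p = 0.57097
step 3: Δp = -0.01141, p = 0.55956
step 4: Δp = -0.00502, p = 0.55454
step 5: Δp = -0.00229, p = 0.55225
step 6: Δp = -0.00106, p = 0.55119

0.551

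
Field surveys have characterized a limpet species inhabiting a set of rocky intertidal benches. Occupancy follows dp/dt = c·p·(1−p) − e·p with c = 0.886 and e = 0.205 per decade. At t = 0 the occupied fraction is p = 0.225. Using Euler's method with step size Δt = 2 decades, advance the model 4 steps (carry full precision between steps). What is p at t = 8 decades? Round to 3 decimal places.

0.762

Update rule: p ← p + [c·p·(1−p) − e·p]·Δt with Δt = 2.
  1  |  dp/dt·Δt = +0.216743  |  p_1 = 0.441743
  2  |  dp/dt·Δt = +0.255872  |  p_2 = 0.697614
  3  |  dp/dt·Δt = +0.087779  |  p_3 = 0.785393
  4  |  dp/dt·Δt = -0.023340  |  p_4 = 0.762054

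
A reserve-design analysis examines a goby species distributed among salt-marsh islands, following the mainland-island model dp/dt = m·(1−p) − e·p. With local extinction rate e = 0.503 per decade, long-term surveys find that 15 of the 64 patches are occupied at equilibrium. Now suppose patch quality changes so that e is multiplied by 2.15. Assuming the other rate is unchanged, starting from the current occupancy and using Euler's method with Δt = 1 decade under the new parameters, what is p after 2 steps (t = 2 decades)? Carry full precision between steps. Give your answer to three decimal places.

0.131

Observed p* = 15/64 = 0.23438.
Balance m(1−p*) = e·p* gives m = e·p*/(1−p*) = 0.503×0.23438/0.76562 = 0.15398.
Starting from p₀ = 0.23438; update p ← p + (dp/dt)·Δt with the new parameters.
step 1: Δp = -0.13557, p = 0.09880
step 2: Δp = +0.03192, p = 0.13072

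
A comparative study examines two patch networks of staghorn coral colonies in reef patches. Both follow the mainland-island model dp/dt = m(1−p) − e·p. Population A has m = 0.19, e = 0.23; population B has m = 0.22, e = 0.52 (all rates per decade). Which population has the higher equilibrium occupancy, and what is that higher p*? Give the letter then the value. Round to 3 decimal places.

A: p*_A = m/(m+e) = 0.19/0.4200 = 0.4524.
B: p*_B = 0.22/0.7400 = 0.2973.
A is higher at 0.4524.

A, 0.452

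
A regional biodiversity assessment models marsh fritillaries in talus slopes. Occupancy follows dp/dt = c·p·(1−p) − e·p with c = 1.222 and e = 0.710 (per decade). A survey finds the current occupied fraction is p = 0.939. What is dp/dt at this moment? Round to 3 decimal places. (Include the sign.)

-0.597

Colonization term: c·p·(1−p) = 1.222×0.939×0.0610 = 0.06999.
Extinction term: e·p = 0.66669.
dp/dt = 0.06999 − 0.66669 = -0.59670.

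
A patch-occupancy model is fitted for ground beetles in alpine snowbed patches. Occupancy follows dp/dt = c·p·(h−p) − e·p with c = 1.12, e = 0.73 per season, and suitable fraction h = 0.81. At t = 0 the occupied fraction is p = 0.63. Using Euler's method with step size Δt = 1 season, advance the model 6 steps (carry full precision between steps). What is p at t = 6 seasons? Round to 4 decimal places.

Update rule: p ← p + [c·p·(h−p) − e·p]·Δt with Δt = 1.
t = 1: p = 0.63000 + (-0.33289) = 0.29711
t = 2: p = 0.29711 + (-0.04622) = 0.25089
t = 3: p = 0.25089 + (-0.02604) = 0.22485
t = 4: p = 0.22485 + (-0.01678) = 0.20807
t = 5: p = 0.20807 + (-0.01162) = 0.19645
t = 6: p = 0.19645 + (-0.00841) = 0.18804

0.1880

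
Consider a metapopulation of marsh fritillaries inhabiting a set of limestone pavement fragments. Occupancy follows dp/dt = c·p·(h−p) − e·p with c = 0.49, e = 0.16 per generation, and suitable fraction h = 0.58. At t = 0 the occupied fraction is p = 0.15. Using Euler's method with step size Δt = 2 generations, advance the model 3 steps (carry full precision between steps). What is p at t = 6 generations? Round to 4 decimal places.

0.1925

Update rule: p ← p + [c·p·(h−p) − e·p]·Δt with Δt = 2.
  1  |  dp/dt·Δt = +0.015210  |  p_1 = 0.165210
  2  |  dp/dt·Δt = +0.014290  |  p_2 = 0.179500
  3  |  dp/dt·Δt = +0.013012  |  p_3 = 0.192512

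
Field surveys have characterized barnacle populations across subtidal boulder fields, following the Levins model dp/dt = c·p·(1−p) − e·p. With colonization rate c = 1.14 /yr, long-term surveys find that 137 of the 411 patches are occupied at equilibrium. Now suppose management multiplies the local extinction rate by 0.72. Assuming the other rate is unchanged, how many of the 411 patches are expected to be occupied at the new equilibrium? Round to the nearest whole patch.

Observed p* = 137/411 = 0.33333.
Balance c(1−p*) = e gives e = 1.14×(1 − 0.33333) = 0.76000.
New p* = 1 − e/c = 1 − 0.54720/1.14000 = 0.52000.
Expected occupied = 411 × 0.52000 = 213.72 ≈ 214.

214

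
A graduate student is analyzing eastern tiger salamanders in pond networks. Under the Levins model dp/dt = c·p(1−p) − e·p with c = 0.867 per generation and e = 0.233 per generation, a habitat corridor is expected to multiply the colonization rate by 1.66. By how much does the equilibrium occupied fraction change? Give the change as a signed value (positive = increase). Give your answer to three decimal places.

0.107

Before: p* = 1 − 0.233/0.867 = 0.7313.
After the change, c = 1.43922, e = 0.233, so p* = 1 − 0.233/1.43922 = 0.8381.
Δp* = 0.8381 − 0.7313 = +0.1068.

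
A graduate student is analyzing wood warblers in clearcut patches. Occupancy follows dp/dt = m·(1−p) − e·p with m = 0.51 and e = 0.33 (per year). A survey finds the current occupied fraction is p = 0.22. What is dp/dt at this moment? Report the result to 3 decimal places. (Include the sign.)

0.325

Colonization term: m·(1−p) = 0.51×0.7800 = 0.39780.
Extinction term: e·p = 0.07260.
dp/dt = 0.39780 − 0.07260 = 0.32520.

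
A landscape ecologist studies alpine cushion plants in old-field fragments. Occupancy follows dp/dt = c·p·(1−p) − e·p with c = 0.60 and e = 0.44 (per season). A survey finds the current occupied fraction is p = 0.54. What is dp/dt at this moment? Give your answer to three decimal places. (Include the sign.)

Colonization term: c·p·(1−p) = 0.60×0.54×0.4600 = 0.14904.
Extinction term: e·p = 0.23760.
dp/dt = 0.14904 − 0.23760 = -0.08856.

-0.089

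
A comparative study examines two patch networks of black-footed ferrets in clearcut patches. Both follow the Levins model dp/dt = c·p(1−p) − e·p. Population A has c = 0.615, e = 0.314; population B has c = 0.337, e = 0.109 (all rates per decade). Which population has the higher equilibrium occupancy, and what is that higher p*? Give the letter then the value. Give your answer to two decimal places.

A: p*_A = 1 − 0.314/0.615 = 0.4894.
B: p*_B = 1 − 0.109/0.337 = 0.6766.
B is higher at 0.6766.

B, 0.68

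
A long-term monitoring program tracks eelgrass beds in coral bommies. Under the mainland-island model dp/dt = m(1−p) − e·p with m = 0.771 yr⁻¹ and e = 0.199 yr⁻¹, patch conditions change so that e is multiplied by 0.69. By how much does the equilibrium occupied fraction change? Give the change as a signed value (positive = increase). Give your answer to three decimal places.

Before: p* = 0.771/(0.771+0.199) = 0.7948.
After: m = 0.771, e = 0.13731; p* = 0.771/0.9083 = 0.8488.
Δp* = 0.8488 − 0.7948 = +0.0540.

0.054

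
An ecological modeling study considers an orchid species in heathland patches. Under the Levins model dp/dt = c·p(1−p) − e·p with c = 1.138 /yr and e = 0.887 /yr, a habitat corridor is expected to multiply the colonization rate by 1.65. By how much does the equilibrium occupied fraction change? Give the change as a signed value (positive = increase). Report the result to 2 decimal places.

0.31

Before: p* = 1 − 0.887/1.138 = 0.2206.
After the change, c = 1.8777, e = 0.887, so p* = 1 − 0.887/1.8777 = 0.5276.
Δp* = 0.5276 − 0.2206 = +0.3071.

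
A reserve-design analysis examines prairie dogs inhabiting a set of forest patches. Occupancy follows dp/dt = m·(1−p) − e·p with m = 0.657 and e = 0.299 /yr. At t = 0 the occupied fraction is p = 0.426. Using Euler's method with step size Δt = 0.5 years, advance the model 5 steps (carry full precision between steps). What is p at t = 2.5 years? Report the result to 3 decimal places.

0.677

Update rule: p ← p + [m·(1−p) − e·p]·Δt with Δt = 0.5.
t = 0.5: p = 0.42600 + (+0.12487) = 0.55087
t = 1: p = 0.55087 + (+0.06518) = 0.61606
t = 1.5: p = 0.61606 + (+0.03403) = 0.65008
t = 2: p = 0.65008 + (+0.01776) = 0.66784
t = 2.5: p = 0.66784 + (+0.00927) = 0.67711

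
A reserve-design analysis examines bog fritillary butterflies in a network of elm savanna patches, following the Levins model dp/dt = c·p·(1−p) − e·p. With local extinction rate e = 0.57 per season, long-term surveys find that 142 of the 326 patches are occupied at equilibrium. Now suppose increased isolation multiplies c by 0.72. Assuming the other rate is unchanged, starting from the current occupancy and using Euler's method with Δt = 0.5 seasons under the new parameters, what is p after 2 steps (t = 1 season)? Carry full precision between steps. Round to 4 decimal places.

0.3739

Observed p* = 142/326 = 0.43558.
Balance c(1−p*) = e gives c = e/(1 − 0.43558) = 0.57/0.56442 = 1.00989.
Starting from p₀ = 0.43558; update p ← p + (dp/dt)·Δt with the new parameters.
t = 0.5: p = 0.43558 + (-0.03476) = 0.40082
t = 1: p = 0.40082 + (-0.02692) = 0.37390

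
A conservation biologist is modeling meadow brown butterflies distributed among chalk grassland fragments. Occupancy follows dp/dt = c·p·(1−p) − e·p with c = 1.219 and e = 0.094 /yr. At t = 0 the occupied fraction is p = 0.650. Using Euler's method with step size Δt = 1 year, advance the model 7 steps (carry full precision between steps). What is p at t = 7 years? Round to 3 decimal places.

0.923

Update rule: p ← p + [c·p·(1−p) − e·p]·Δt with Δt = 1.
p: 0.65000 → 0.86622  (Δp = +0.21622)
p: 0.86622 → 0.92606  (Δp = +0.05983)
p: 0.92606 → 0.92248  (Δp = -0.00358)
p: 0.92248 → 0.92294  (Δp = +0.00046)
p: 0.92294 → 0.92288  (Δp = -0.00006)
p: 0.92288 → 0.92289  (Δp = +0.00001)
p: 0.92289 → 0.92289  (Δp = -0.00000)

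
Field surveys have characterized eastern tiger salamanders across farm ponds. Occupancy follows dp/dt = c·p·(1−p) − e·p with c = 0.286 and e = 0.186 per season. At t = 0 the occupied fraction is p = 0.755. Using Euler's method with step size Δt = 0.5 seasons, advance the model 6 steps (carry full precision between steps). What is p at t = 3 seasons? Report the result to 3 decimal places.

0.572

Update rule: p ← p + [c·p·(1−p) − e·p]·Δt with Δt = 0.5.
t = 0.5: p = 0.75500 + (-0.04376) = 0.71124
t = 1: p = 0.71124 + (-0.03678) = 0.67446
t = 1.5: p = 0.67446 + (-0.03133) = 0.64313
t = 2: p = 0.64313 + (-0.02699) = 0.61614
t = 2.5: p = 0.61614 + (-0.02348) = 0.59266
t = 3: p = 0.59266 + (-0.02060) = 0.57207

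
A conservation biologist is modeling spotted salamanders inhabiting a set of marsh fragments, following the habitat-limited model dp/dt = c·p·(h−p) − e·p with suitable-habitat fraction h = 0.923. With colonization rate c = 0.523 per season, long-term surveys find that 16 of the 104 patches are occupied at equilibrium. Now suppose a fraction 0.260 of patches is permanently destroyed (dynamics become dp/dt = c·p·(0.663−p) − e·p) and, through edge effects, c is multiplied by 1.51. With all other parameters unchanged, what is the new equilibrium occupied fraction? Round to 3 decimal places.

0.154

Observed p* = 16/104 = 0.15385.
Balance c(h−p*) = e gives e = 0.523×(0.923 − 0.15385) = 0.40227.
New p* = 0.663 − e/c = 0.663 − 0.40227/0.78973 = 0.15362.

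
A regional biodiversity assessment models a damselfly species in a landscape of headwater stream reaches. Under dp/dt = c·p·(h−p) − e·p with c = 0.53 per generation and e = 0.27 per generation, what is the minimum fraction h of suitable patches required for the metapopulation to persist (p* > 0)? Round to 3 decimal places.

0.509

p* = h − e/c is positive only when h > e/c.
h_min = e/c = 0.27/0.53 = 0.5094.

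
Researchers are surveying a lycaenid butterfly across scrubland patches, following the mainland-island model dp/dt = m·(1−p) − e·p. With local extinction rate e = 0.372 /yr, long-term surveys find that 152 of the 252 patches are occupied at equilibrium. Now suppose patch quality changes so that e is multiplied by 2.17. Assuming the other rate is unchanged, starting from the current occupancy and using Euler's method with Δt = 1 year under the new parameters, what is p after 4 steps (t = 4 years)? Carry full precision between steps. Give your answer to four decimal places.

0.4156

Observed p* = 152/252 = 0.60317.
Balance m(1−p*) = e·p* gives m = e·p*/(1−p*) = 0.372×0.60317/0.39683 = 0.56544.
Starting from p₀ = 0.60317; update p ← p + (dp/dt)·Δt with the new parameters.
  1  |  dp/dt·Δt = -0.262526  |  p_1 = 0.340649
  2  |  dp/dt·Δt = +0.097838  |  p_2 = 0.438487
  3  |  dp/dt·Δt = -0.036462  |  p_3 = 0.402025
  4  |  dp/dt·Δt = +0.013589  |  p_4 = 0.415613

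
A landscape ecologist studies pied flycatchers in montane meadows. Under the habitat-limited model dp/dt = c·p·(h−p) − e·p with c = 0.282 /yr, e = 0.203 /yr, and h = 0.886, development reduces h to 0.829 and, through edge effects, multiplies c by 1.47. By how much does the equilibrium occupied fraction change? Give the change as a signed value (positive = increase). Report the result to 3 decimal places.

0.173

Before: p* = h − e/c = 0.886 − 0.203/0.282 = 0.886 − 0.7199 = 0.1661.
After: c = 0.41454, e = 0.203, h = 0.829; p* = 0.829 − 0.203/0.41454 = 0.3393.
Δp* = 0.3393 − 0.1661 = +0.1732.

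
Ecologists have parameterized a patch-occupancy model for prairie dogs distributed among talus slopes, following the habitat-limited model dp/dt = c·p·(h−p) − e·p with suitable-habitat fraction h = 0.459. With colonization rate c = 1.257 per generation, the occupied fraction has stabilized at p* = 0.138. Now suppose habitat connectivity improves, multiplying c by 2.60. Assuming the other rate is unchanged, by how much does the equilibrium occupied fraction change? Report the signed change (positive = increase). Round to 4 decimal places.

0.1975

Balance c(h−p*) = e gives e = 1.257×(0.459 − 0.13800) = 0.40350.
New p* = 0.459 − e/c = 0.459 − 0.40350/3.26820 = 0.33554.
Δp* = 0.33554 − 0.13800 = +0.19754.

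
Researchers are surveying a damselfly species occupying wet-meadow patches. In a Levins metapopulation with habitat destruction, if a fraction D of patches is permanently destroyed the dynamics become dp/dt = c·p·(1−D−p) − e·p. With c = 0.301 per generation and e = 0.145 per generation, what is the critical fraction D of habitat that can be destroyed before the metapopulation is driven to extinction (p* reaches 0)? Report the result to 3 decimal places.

The nontrivial equilibrium is p* = (1−D) − e/c; extinction occurs when this hits zero.
So D_crit = 1 − e/c = 1 − 0.145/0.301 = 1 − 0.4817 = 0.5183.
This equals the undisturbed p*, a classic result of Lande's extension.

0.518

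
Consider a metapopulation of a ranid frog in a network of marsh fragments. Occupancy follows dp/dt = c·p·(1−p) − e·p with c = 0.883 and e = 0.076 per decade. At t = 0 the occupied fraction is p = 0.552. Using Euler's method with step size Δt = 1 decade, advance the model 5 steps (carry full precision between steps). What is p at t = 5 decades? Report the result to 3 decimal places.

Update rule: p ← p + [c·p·(1−p) − e·p]·Δt with Δt = 1.
step 1: Δp = +0.17641, p = 0.72841
step 2: Δp = +0.11932, p = 0.84773
step 3: Δp = +0.04955, p = 0.89728
step 4: Δp = +0.01319, p = 0.91047
step 5: Δp = +0.00278, p = 0.91325

0.913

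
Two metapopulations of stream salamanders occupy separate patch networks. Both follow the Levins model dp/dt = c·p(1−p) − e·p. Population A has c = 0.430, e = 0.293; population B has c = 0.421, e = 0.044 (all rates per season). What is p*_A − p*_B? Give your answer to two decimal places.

-0.58

A: p*_A = 1 − 0.293/0.430 = 0.3186.
B: p*_B = 1 − 0.044/0.421 = 0.8955.
p*_A − p*_B = 0.3186 − 0.8955 = -0.5769.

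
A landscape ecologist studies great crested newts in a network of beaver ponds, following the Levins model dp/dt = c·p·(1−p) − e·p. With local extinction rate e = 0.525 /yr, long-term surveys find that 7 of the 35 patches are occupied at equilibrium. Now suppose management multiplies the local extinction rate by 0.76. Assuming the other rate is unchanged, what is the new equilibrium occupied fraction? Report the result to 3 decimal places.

0.392

Observed p* = 7/35 = 0.20000.
Balance c(1−p*) = e gives c = e/(1 − 0.20000) = 0.525/0.80000 = 0.65625.
New p* = 1 − e/c = 1 − 0.39900/0.65625 = 0.39200.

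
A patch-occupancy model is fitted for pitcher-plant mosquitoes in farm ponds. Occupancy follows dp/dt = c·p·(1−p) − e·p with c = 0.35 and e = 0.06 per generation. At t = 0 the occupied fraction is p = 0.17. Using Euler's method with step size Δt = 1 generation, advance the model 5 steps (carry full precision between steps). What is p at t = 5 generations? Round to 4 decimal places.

0.4207

Update rule: p ← p + [c·p·(1−p) − e·p]·Δt with Δt = 1.
  1  |  dp/dt·Δt = +0.039185  |  p_1 = 0.209185
  2  |  dp/dt·Δt = +0.045348  |  p_2 = 0.254533
  3  |  dp/dt·Δt = +0.051139  |  p_3 = 0.305672
  4  |  dp/dt·Δt = +0.055943  |  p_4 = 0.361615
  5  |  dp/dt·Δt = +0.059100  |  p_5 = 0.420715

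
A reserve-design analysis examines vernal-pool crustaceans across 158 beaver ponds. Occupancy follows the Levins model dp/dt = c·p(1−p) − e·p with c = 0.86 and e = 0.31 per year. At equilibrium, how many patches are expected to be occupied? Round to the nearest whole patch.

p* = 1 − e/c = 1 − 0.31/0.86 = 0.6395.
Expected occupied patches = N × p* = 158 × 0.6395 = 101.05 ≈ 101.

101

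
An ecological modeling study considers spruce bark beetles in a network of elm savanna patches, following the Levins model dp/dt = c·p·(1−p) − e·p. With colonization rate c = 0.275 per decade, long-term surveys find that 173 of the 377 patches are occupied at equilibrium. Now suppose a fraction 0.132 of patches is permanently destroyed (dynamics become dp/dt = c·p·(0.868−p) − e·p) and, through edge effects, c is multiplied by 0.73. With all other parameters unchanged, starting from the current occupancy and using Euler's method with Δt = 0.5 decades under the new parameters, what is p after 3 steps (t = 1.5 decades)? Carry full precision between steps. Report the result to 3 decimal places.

Observed p* = 173/377 = 0.45889.
Balance c(1−p*) = e gives e = 0.275×(1 − 0.45889) = 0.14881.
Starting from p₀ = 0.45889; update p ← p + (dp/dt)·Δt with the new parameters.
t = 0.5: p = 0.45889 + (-0.01530) = 0.44359
t = 1: p = 0.44359 + (-0.01411) = 0.42948
t = 1.5: p = 0.42948 + (-0.01305) = 0.41643

0.416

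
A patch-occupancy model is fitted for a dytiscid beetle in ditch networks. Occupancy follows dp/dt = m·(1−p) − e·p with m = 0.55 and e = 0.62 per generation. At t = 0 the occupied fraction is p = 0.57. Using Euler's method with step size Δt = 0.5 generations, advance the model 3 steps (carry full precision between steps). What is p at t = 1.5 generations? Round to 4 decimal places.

0.4772

Update rule: p ← p + [m·(1−p) − e·p]·Δt with Δt = 0.5.
  1  |  dp/dt·Δt = -0.058450  |  p_1 = 0.511550
  2  |  dp/dt·Δt = -0.024257  |  p_2 = 0.487293
  3  |  dp/dt·Δt = -0.010067  |  p_3 = 0.477227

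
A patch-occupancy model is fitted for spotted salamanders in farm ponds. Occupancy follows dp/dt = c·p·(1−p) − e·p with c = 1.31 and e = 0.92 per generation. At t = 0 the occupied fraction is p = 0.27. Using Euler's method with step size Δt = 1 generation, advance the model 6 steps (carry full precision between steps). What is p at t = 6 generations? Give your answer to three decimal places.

0.296

Update rule: p ← p + [c·p·(1−p) − e·p]·Δt with Δt = 1.
  1  |  dp/dt·Δt = +0.009801  |  p_1 = 0.279801
  2  |  dp/dt·Δt = +0.006564  |  p_2 = 0.286365
  3  |  dp/dt·Δt = +0.004256  |  p_3 = 0.290621
  4  |  dp/dt·Δt = +0.002699  |  p_4 = 0.293320
  5  |  dp/dt·Δt = +0.001687  |  p_5 = 0.295007
  6  |  dp/dt·Δt = +0.001045  |  p_6 = 0.296051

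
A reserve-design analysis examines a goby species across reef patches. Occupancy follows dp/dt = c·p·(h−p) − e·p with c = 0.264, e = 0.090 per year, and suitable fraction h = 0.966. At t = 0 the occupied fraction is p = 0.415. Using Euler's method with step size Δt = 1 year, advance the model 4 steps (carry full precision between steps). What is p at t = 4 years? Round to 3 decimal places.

Update rule: p ← p + [c·p·(h−p) − e·p]·Δt with Δt = 1.
step 1: Δp = +0.02302, p = 0.43802
step 2: Δp = +0.02163, p = 0.45965
step 3: Δp = +0.02008, p = 0.47973
step 4: Δp = +0.01841, p = 0.49814

0.498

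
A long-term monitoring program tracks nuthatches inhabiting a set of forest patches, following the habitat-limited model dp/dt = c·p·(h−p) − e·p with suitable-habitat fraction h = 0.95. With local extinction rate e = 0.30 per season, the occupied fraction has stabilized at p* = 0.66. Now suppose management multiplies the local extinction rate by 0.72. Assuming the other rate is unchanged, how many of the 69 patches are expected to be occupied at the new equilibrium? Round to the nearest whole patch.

Balance c(h−p*) = e gives c = e/(0.95 − 0.66000) = 0.30/0.29000 = 1.03448.
New p* = 0.95 − e/c = 0.95 − 0.21600/1.03448 = 0.74120.
Expected occupied = 69 × 0.74120 = 51.14 ≈ 51.

51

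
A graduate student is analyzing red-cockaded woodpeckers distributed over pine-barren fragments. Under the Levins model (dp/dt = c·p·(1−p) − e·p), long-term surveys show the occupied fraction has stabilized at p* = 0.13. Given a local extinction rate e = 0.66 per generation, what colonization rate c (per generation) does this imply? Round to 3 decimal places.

0.759

At equilibrium c(1−p*) = e, so c = e/(1−p*).
c = 0.66/(1 − 0.13) = 0.66/0.8700 = 0.7586.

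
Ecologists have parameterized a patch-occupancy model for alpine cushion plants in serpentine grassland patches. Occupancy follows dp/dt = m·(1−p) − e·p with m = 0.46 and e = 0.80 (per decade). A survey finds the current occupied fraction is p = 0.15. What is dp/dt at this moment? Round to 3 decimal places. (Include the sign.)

0.271

Colonization term: m·(1−p) = 0.46×0.8500 = 0.39100.
Extinction term: e·p = 0.12000.
dp/dt = 0.39100 − 0.12000 = 0.27100.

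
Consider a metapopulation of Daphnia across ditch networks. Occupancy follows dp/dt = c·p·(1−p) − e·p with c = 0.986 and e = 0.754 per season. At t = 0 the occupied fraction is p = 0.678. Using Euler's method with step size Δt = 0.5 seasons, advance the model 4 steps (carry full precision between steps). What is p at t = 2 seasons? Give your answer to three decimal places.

0.371

Update rule: p ← p + [c·p·(1−p) − e·p]·Δt with Δt = 0.5.
  1  |  dp/dt·Δt = -0.147976  |  p_1 = 0.530024
  2  |  dp/dt·Δt = -0.077013  |  p_2 = 0.453010
  3  |  dp/dt·Δt = -0.048623  |  p_3 = 0.404387
  4  |  dp/dt·Δt = -0.033711  |  p_4 = 0.370676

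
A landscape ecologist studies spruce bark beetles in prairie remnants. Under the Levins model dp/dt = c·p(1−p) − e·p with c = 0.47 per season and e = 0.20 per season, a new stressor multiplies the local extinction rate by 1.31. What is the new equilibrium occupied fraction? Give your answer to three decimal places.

Before: p* = 1 − 0.20/0.47 = 0.5745.
After the change, c = 0.47, e = 0.262, so p* = 1 − 0.262/0.47 = 0.4426.

0.443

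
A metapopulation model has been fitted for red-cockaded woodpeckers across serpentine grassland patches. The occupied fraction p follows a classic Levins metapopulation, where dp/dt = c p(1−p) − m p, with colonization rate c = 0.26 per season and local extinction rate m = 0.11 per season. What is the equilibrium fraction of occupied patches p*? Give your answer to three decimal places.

Setting dp/dt = 0 and dividing through by p* gives c·(1−p*) = m.
So p* = 1 − m/c = 1 − 0.11/0.26 = 1 − 0.4231 = 0.5769.

0.577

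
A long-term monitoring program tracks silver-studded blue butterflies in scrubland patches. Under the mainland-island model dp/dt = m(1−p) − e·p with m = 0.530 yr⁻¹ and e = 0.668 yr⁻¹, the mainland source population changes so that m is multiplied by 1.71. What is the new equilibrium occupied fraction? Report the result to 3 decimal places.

0.576

Before: p* = 0.530/(0.530+0.668) = 0.4424.
After: m = 0.9063, e = 0.668; p* = 0.9063/1.5743 = 0.5757.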